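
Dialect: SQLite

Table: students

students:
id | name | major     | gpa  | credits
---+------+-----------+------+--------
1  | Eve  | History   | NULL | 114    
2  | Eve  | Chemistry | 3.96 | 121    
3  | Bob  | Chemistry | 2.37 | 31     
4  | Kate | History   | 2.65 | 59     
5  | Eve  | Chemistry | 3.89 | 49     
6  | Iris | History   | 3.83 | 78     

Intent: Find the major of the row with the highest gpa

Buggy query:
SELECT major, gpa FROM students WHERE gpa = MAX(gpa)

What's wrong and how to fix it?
Bug: MAX(gpa) is an aggregate and cannot be used directly in WHERE

Fix: Wrap MAX in a scalar subquery so WHERE compares against a single value

Corrected query:
SELECT major, gpa FROM students WHERE gpa = (SELECT MAX(gpa) FROM students)

Result:
major     | gpa 
----------+-----
Chemistry | 3.96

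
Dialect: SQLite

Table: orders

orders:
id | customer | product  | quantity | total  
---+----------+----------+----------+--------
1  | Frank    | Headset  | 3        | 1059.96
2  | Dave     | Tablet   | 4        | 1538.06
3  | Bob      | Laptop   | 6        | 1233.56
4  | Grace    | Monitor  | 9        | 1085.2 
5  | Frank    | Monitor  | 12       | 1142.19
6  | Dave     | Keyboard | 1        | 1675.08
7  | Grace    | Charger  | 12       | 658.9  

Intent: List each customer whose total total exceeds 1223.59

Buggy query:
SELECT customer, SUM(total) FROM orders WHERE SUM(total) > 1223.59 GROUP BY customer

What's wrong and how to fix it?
Bug: Aggregate functions cannot appear in a WHERE clause

Fix: Use HAVING (which filters groups after aggregation) instead of WHERE

Corrected query:
SELECT customer, SUM(total) FROM orders GROUP BY customer HAVING SUM(total) > 1223.59

Result:
customer | SUM(total)
---------+-----------
Bob      | 1233.56   
Dave     | 3213.14   
Frank    | 2202.15   
Grace    | 1744.1    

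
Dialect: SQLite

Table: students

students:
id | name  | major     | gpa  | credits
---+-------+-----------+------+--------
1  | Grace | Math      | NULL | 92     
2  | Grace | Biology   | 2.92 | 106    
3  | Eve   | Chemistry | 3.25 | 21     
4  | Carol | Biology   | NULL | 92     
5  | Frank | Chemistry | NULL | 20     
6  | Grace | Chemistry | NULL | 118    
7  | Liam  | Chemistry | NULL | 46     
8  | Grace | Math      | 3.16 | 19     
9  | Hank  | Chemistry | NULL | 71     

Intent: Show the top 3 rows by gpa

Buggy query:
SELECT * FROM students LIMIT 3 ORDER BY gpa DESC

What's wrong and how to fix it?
Bug: ORDER BY cannot follow LIMIT; LIMIT is the final clause

Fix: Sort with ORDER BY, then apply LIMIT

Corrected query:
SELECT * FROM students ORDER BY gpa DESC LIMIT 3

Result:
id | name  | major     | gpa  | credits
---+-------+-----------+------+--------
3  | Eve   | Chemistry | 3.25 | 21     
8  | Grace | Math      | 3.16 | 19     
2  | Grace | Biology   | 2.92 | 106    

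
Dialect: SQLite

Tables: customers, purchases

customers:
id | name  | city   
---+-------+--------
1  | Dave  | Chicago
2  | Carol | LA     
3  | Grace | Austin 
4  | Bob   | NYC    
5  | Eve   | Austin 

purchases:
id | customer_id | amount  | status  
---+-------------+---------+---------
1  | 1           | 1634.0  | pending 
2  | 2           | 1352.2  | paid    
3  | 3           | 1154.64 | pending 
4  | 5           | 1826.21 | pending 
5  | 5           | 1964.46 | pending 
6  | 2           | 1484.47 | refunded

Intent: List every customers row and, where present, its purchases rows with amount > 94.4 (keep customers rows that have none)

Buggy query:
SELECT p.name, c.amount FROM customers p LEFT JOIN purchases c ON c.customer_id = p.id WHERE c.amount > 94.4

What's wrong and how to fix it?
Bug: Filtering c.amount in WHERE discards the NULL rows produced by LEFT JOIN, turning it into an inner join

Fix: Move the right-table condition into the ON clause so unmatched parents are kept

Corrected query:
SELECT p.name, c.amount FROM customers p LEFT JOIN purchases c ON c.customer_id = p.id AND c.amount > 94.4

Result:
name  | amount 
------+--------
Dave  | 1634   
Carol | 1352.2 
Carol | 1484.47
Grace | 1154.64
Bob   | NULL   
Eve   | 1826.21
Eve   | 1964.46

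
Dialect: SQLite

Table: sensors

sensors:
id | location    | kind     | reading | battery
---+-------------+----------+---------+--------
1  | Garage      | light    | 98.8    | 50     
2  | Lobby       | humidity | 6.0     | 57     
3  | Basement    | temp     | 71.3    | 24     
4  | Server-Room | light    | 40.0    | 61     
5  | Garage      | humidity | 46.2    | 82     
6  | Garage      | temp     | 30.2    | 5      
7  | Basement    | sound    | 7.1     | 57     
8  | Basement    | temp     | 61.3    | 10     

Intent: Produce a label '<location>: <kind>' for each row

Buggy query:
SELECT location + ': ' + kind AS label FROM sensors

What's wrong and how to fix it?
Bug: SQLite uses || for string concatenation; + coerces text to numbers (yielding 0)

Fix: Replace + with || to concatenate text

Corrected query:
SELECT location || ': ' || kind AS label FROM sensors

Result:
label             
------------------
Garage: light     
Lobby: humidity   
Basement: temp    
Server-Room: light
Garage: humidity  
Garage: temp      
Basement: sound   
Basement: temp    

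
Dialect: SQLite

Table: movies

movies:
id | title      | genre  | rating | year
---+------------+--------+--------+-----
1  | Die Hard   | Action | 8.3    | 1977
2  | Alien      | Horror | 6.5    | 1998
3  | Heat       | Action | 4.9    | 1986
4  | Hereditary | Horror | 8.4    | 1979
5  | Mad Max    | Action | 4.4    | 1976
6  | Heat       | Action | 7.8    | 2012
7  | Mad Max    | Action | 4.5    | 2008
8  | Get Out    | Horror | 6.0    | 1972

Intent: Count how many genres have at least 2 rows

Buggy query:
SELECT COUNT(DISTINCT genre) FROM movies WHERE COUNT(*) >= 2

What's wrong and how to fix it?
Bug: COUNT(*) cannot appear in WHERE; the per-group count doesn't exist yet

Fix: Group first with HAVING COUNT(*) >= 2, then COUNT the resulting groups

Corrected query:
SELECT COUNT(*) FROM (SELECT genre FROM movies GROUP BY genre HAVING COUNT(*) >= 2)

Result:
COUNT(*)
--------
2       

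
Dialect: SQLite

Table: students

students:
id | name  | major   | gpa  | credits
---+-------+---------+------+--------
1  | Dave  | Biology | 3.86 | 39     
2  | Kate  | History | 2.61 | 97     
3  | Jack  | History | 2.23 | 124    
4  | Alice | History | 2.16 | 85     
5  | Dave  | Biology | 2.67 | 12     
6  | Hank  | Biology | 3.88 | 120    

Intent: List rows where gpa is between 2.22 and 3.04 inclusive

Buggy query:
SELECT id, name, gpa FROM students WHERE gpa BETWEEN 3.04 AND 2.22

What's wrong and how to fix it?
Bug: BETWEEN expects the lower bound first; with 3.04 AND 2.22 the range is empty

Fix: Write BETWEEN 2.22 AND 3.04

Corrected query:
SELECT id, name, gpa FROM students WHERE gpa BETWEEN 2.22 AND 3.04

Result:
id | name | gpa 
---+------+-----
2  | Kate | 2.61
3  | Jack | 2.23
5  | Dave | 2.67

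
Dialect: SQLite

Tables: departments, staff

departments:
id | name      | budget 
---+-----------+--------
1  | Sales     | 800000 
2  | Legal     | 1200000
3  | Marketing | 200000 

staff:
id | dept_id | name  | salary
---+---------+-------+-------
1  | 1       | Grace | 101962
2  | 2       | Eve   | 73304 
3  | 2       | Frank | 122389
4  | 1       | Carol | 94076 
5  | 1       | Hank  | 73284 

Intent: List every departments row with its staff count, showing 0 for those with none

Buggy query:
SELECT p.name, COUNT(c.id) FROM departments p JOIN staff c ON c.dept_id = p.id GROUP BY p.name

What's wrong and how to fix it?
Bug: An inner join excludes parents with zero children

Fix: Use LEFT JOIN so parents without children still appear (COUNT(c.id) gives 0)

Corrected query:
SELECT p.name, COUNT(c.id) FROM departments p LEFT JOIN staff c ON c.dept_id = p.id GROUP BY p.name

Result:
name      | COUNT(c.id)
----------+------------
Legal     | 2          
Marketing | 0          
Sales     | 3          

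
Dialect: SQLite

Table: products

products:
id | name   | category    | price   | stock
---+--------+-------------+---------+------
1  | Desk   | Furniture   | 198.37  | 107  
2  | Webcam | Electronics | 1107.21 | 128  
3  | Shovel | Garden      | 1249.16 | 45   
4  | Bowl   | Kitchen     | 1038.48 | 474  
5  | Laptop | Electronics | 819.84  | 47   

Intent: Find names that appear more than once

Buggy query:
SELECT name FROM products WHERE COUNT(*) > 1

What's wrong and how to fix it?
Bug: WHERE can't reference COUNT(*); aggregates are computed after WHERE

Fix: Group first, then use HAVING for the count condition

Corrected query:
SELECT name FROM products GROUP BY name HAVING COUNT(*) > 1

Result:
(no rows)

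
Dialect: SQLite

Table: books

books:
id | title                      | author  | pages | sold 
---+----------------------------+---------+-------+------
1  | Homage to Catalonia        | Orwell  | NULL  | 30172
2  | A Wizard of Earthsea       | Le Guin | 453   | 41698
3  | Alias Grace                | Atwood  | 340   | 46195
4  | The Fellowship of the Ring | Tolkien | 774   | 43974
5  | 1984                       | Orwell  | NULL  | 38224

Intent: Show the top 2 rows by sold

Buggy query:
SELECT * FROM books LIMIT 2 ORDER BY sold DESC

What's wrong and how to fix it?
Bug: ORDER BY cannot follow LIMIT; LIMIT is the final clause

Fix: Swap the clauses: ORDER BY first, then LIMIT

Corrected query:
SELECT * FROM books ORDER BY sold DESC LIMIT 2

Result:
id | title                      | author  | pages | sold 
---+----------------------------+---------+-------+------
3  | Alias Grace                | Atwood  | 340   | 46195
4  | The Fellowship of the Ring | Tolkien | 774   | 43974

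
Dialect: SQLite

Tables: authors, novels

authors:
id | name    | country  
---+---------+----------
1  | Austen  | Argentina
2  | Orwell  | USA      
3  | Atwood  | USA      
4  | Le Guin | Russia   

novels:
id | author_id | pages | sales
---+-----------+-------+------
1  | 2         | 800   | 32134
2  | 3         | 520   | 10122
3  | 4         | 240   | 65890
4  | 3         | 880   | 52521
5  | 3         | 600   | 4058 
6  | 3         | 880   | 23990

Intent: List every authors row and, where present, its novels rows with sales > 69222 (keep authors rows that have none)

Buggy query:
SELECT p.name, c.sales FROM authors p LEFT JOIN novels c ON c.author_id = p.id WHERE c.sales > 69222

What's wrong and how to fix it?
Bug: A WHERE condition on the right-hand table after LEFT JOIN drops unmatched parents

Fix: Put 'c.sales > 69222' in the JOIN's ON clause instead of WHERE

Corrected query:
SELECT p.name, c.sales FROM authors p LEFT JOIN novels c ON c.author_id = p.id AND c.sales > 69222

Result:
name    | sales
--------+------
Austen  | NULL 
Orwell  | NULL 
Atwood  | NULL 
Le Guin | NULL 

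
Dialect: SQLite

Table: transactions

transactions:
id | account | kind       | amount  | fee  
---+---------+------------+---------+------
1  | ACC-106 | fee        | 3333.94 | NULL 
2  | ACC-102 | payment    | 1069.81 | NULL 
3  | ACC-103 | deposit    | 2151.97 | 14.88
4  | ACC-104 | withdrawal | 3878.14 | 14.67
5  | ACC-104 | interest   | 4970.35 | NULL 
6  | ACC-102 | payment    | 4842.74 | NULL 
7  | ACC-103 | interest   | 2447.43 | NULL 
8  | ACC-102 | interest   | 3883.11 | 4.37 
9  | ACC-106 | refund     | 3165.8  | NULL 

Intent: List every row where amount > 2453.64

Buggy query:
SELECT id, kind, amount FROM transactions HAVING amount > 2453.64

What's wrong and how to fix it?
Bug: This is a non-aggregate query (no GROUP BY, no aggregates), so in SQLite the HAVING clause is invalid here; a row-level condition belongs in WHERE

Fix: Use WHERE for row-level filtering

Corrected query:
SELECT id, kind, amount FROM transactions WHERE amount > 2453.64

Result:
id | kind       | amount 
---+------------+--------
1  | fee        | 3333.94
4  | withdrawal | 3878.14
5  | interest   | 4970.35
6  | payment    | 4842.74
8  | interest   | 3883.11
9  | refund     | 3165.8 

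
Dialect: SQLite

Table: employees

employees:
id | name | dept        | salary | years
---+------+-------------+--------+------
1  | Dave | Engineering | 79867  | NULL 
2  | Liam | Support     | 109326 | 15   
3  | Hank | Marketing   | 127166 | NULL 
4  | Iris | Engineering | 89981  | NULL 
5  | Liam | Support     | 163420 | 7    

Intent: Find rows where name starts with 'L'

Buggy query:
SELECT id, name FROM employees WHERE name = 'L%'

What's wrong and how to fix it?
Bug: Wildcards only work with LIKE; '=' treats '%' as a literal character

Fix: Replace '=' with LIKE so 'L%' is treated as a pattern

Corrected query:
SELECT id, name FROM employees WHERE name LIKE 'L%'

Result:
id | name
---+-----
2  | Liam
5  | Liam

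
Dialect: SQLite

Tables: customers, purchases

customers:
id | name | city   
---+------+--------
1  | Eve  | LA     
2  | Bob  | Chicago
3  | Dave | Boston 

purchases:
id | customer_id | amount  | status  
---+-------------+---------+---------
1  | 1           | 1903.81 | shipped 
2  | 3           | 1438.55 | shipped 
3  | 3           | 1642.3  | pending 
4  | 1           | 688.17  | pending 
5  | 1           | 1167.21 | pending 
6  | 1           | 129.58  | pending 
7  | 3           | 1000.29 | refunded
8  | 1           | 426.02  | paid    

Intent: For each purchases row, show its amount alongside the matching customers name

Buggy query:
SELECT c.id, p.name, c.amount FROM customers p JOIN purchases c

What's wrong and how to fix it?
Bug: JOIN with no ON clause produces a cartesian product; every purchases row pairs with every customers row

Fix: Add ON c.customer_id = p.id to the JOIN

Corrected query:
SELECT c.id, p.name, c.amount FROM customers p JOIN purchases c ON c.customer_id = p.id

Result:
id | name | amount 
---+------+--------
1  | Eve  | 1903.81
2  | Dave | 1438.55
3  | Dave | 1642.3 
4  | Eve  | 688.17 
5  | Eve  | 1167.21
6  | Eve  | 129.58 
7  | Dave | 1000.29
8  | Eve  | 426.02 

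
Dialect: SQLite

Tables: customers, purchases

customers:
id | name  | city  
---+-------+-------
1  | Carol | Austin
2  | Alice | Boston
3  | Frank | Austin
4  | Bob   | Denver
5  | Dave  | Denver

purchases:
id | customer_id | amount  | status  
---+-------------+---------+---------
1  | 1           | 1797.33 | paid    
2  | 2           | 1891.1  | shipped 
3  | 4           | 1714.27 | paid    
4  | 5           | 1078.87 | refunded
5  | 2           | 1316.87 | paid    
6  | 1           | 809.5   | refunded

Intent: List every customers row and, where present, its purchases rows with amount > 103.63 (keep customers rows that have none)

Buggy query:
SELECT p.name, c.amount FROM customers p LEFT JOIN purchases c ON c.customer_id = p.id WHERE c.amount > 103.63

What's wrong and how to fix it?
Bug: A WHERE condition on the right-hand table after LEFT JOIN drops unmatched parents

Fix: Put 'c.amount > 103.63' in the JOIN's ON clause instead of WHERE

Corrected query:
SELECT p.name, c.amount FROM customers p LEFT JOIN purchases c ON c.customer_id = p.id AND c.amount > 103.63

Result:
name  | amount 
------+--------
Carol | 809.5  
Carol | 1797.33
Alice | 1316.87
Alice | 1891.1 
Frank | NULL   
Bob   | 1714.27
Dave  | 1078.87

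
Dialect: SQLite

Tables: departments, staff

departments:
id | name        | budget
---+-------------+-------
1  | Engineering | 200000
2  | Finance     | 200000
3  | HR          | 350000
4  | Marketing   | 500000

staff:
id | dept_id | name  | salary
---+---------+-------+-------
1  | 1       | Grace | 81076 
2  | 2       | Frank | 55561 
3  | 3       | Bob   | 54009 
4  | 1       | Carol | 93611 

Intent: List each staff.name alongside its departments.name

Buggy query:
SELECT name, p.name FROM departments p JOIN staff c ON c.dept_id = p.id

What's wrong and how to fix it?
Bug: 'name' exists in both joined tables, so the database can't tell which one is meant

Fix: Qualify the column with its table alias (c.name)

Corrected query:
SELECT c.name, p.name FROM departments p JOIN staff c ON c.dept_id = p.id

Result:
name  | name       
------+------------
Grace | Engineering
Frank | Finance    
Bob   | HR         
Carol | Engineering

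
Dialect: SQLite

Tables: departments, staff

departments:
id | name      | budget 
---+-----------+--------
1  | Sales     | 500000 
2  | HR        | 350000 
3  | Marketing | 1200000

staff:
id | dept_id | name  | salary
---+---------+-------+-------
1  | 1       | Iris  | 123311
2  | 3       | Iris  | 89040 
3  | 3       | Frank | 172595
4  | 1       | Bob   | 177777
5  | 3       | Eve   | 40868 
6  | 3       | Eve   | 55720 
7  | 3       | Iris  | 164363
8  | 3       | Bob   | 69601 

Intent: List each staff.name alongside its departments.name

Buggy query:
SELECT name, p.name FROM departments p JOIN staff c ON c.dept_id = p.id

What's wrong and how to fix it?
Bug: Both tables have a 'name' column; the unqualified reference is ambiguous

Fix: Prefix ambiguous columns with the table alias

Corrected query:
SELECT c.name, p.name FROM departments p JOIN staff c ON c.dept_id = p.id

Result:
name  | name     
------+----------
Iris  | Sales    
Iris  | Marketing
Frank | Marketing
Bob   | Sales    
Eve   | Marketing
Eve   | Marketing
Iris  | Marketing
Bob   | Marketing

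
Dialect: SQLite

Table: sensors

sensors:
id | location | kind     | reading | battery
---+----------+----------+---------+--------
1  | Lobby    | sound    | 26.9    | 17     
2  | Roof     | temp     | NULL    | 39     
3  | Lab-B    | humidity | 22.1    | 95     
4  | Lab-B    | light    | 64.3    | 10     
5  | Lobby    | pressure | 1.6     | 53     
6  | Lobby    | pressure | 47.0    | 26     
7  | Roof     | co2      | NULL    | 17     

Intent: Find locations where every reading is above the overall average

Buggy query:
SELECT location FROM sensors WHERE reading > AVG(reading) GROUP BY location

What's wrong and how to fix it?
Bug: WHERE evaluates per row before aggregation, so AVG() is unavailable

Fix: Compute the overall average in a scalar subquery and compare each group's MIN against it in HAVING

Corrected query:
SELECT location FROM sensors GROUP BY location HAVING MIN(reading) > (SELECT AVG(reading) FROM sensors)

Result:
(no rows)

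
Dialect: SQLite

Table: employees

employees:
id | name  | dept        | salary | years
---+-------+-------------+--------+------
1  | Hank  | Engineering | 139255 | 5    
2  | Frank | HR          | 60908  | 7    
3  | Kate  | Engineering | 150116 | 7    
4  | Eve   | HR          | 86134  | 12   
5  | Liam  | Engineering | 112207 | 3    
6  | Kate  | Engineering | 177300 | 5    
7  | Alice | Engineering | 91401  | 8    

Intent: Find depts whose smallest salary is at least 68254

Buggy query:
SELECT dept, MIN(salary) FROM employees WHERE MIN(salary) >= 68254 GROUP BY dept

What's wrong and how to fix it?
Bug: MIN() in WHERE is a misuse of aggregate

Fix: Use HAVING for the per-group MIN condition

Corrected query:
SELECT dept, MIN(salary) FROM employees GROUP BY dept HAVING MIN(salary) >= 68254

Result:
dept        | MIN(salary)
------------+------------
Engineering | 91401      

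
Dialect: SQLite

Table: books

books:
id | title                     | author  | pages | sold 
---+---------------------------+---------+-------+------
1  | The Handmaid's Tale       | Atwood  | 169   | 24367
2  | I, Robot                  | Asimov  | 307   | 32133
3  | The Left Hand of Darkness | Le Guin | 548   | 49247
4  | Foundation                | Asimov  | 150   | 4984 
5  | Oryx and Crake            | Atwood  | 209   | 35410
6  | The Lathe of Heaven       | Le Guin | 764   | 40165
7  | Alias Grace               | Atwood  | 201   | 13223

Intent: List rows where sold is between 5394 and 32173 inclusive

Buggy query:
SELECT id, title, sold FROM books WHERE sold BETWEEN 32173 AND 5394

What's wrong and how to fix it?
Bug: The bounds are reversed; BETWEEN a AND b requires a <= b to match anything

Fix: Write BETWEEN 5394 AND 32173

Corrected query:
SELECT id, title, sold FROM books WHERE sold BETWEEN 5394 AND 32173

Result:
id | title               | sold 
---+---------------------+------
1  | The Handmaid's Tale | 24367
2  | I, Robot            | 32133
7  | Alias Grace         | 13223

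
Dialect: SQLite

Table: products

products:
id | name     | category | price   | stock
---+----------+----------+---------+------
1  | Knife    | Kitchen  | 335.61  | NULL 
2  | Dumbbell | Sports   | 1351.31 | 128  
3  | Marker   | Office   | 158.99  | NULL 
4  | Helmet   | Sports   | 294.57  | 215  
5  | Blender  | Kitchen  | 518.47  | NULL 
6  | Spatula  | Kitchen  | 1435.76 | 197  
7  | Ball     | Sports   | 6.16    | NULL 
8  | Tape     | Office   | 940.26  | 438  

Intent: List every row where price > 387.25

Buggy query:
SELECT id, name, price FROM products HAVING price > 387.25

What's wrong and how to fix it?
Bug: This is a non-aggregate query (no GROUP BY, no aggregates), so in SQLite the HAVING clause is invalid here; a row-level condition belongs in WHERE

Fix: Replace HAVING with WHERE since the condition applies to individual rows

Corrected query:
SELECT id, name, price FROM products WHERE price > 387.25

Result:
id | name     | price  
---+----------+--------
2  | Dumbbell | 1351.31
5  | Blender  | 518.47 
6  | Spatula  | 1435.76
8  | Tape     | 940.26 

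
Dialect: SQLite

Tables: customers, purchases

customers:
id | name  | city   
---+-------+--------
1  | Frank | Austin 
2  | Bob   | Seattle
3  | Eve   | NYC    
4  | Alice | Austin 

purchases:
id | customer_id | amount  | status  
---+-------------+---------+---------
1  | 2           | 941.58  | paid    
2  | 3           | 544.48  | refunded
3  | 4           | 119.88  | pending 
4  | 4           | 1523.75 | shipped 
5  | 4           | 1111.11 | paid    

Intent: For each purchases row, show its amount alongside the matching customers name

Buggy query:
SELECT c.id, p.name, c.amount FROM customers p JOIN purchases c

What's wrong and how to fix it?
Bug: JOIN with no ON clause produces a cartesian product; every purchases row pairs with every customers row

Fix: Add ON c.customer_id = p.id to the JOIN

Corrected query:
SELECT c.id, p.name, c.amount FROM customers p JOIN purchases c ON c.customer_id = p.id

Result:
id | name  | amount 
---+-------+--------
1  | Bob   | 941.58 
2  | Eve   | 544.48 
3  | Alice | 119.88 
4  | Alice | 1523.75
5  | Alice | 1111.11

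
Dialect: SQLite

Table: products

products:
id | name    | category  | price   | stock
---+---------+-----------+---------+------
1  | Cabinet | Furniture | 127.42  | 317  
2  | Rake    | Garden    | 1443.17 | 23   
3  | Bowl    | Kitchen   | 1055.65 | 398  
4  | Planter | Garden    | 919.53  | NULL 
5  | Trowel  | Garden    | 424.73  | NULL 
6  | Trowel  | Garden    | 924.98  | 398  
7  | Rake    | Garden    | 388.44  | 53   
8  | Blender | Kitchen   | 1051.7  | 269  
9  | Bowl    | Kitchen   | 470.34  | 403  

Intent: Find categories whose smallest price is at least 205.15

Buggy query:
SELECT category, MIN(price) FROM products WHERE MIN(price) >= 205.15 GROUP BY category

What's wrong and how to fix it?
Bug: Aggregates like MIN are computed per group after WHERE runs

Fix: Use HAVING for the per-group MIN condition

Corrected query:
SELECT category, MIN(price) FROM products GROUP BY category HAVING MIN(price) >= 205.15

Result:
category | MIN(price)
---------+-----------
Garden   | 388.44    
Kitchen  | 470.34    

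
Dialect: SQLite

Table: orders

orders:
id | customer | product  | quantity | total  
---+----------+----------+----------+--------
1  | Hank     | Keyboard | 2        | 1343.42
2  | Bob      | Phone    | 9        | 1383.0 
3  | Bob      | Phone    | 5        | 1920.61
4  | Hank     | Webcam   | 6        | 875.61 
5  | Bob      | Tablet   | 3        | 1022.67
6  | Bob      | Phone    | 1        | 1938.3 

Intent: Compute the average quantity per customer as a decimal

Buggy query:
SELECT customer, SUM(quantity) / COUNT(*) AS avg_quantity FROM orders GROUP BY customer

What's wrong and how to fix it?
Bug: Both operands are integers, so '/' performs integer division and truncates

Fix: Multiply by 1.0 (or CAST to REAL) to force floating-point division

Corrected query:
SELECT customer, SUM(quantity) * 1.0 / COUNT(*) AS avg_quantity FROM orders GROUP BY customer

Result:
customer | avg_quantity
---------+-------------
Bob      | 4.5         
Hank     | 4           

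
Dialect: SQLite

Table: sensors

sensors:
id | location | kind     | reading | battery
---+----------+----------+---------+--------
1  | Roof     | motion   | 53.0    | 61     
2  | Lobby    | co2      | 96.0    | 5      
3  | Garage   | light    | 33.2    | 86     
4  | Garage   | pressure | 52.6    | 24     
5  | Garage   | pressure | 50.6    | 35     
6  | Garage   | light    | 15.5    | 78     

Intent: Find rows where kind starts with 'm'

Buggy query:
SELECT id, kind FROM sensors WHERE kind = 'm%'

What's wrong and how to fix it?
Bug: Wildcards only work with LIKE; '=' treats '%' as a literal character

Fix: Replace '=' with LIKE so 'm%' is treated as a pattern

Corrected query:
SELECT id, kind FROM sensors WHERE kind LIKE 'm%'

Result:
id | kind  
---+-------
1  | motion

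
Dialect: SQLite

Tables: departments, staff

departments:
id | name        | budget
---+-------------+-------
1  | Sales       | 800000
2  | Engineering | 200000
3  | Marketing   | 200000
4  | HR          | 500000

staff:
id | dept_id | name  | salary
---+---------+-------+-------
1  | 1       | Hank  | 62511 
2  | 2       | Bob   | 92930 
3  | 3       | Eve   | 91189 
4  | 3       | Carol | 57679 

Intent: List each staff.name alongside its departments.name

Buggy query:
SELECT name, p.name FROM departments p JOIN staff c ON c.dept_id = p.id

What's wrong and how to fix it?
Bug: 'name' exists in both joined tables, so the database can't tell which one is meant

Fix: Prefix ambiguous columns with the table alias

Corrected query:
SELECT c.name, p.name FROM departments p JOIN staff c ON c.dept_id = p.id

Result:
name  | name       
------+------------
Hank  | Sales      
Bob   | Engineering
Eve   | Marketing  
Carol | Marketing  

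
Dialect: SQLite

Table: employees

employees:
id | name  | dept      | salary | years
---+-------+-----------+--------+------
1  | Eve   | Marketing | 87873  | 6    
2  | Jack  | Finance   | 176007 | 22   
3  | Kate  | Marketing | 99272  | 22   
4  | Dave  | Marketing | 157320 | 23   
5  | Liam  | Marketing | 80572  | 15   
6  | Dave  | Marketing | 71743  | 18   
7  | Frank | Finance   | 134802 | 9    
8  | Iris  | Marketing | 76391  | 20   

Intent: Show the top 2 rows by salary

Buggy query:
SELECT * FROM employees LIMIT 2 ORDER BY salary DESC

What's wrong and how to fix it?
Bug: LIMIT must come after ORDER BY

Fix: Sort with ORDER BY, then apply LIMIT

Corrected query:
SELECT * FROM employees ORDER BY salary DESC LIMIT 2

Result:
id | name | dept      | salary | years
---+------+-----------+--------+------
2  | Jack | Finance   | 176007 | 22   
4  | Dave | Marketing | 157320 | 23   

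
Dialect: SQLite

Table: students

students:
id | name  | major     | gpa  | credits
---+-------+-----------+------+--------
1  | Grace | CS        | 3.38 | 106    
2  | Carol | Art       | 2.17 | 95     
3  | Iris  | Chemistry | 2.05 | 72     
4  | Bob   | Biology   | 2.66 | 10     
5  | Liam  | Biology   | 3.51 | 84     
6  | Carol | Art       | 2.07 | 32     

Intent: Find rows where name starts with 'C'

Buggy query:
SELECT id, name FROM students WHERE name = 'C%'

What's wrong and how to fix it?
Bug: Wildcards only work with LIKE; '=' treats '%' as a literal character

Fix: Use LIKE for wildcard pattern matching

Corrected query:
SELECT id, name FROM students WHERE name LIKE 'C%'

Result:
id | name 
---+------
2  | Carol
6  | Carol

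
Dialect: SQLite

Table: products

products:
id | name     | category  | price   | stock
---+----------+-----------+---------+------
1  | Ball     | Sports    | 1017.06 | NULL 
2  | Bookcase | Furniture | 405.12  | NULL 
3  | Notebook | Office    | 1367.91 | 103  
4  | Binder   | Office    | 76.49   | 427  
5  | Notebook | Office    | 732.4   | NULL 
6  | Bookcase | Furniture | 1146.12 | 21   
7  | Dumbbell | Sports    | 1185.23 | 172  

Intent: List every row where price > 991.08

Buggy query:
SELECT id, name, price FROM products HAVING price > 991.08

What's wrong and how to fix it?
Bug: This is a non-aggregate query (no GROUP BY, no aggregates), so in SQLite the HAVING clause is invalid here; a row-level condition belongs in WHERE

Fix: Use WHERE for row-level filtering

Corrected query:
SELECT id, name, price FROM products WHERE price > 991.08

Result:
id | name     | price  
---+----------+--------
1  | Ball     | 1017.06
3  | Notebook | 1367.91
6  | Bookcase | 1146.12
7  | Dumbbell | 1185.23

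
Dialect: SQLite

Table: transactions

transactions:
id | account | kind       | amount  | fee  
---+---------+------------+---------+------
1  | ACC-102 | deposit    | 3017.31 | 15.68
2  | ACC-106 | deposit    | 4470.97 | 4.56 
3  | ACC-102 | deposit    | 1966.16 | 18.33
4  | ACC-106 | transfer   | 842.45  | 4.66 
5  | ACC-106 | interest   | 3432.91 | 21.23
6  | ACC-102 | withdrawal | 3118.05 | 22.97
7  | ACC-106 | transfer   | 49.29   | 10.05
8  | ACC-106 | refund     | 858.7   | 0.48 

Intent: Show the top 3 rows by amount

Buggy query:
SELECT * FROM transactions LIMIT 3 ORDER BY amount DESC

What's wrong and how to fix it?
Bug: ORDER BY cannot follow LIMIT; LIMIT is the final clause

Fix: Sort with ORDER BY, then apply LIMIT

Corrected query:
SELECT * FROM transactions ORDER BY amount DESC LIMIT 3

Result:
id | account | kind       | amount  | fee  
---+---------+------------+---------+------
2  | ACC-106 | deposit    | 4470.97 | 4.56 
5  | ACC-106 | interest   | 3432.91 | 21.23
6  | ACC-102 | withdrawal | 3118.05 | 22.97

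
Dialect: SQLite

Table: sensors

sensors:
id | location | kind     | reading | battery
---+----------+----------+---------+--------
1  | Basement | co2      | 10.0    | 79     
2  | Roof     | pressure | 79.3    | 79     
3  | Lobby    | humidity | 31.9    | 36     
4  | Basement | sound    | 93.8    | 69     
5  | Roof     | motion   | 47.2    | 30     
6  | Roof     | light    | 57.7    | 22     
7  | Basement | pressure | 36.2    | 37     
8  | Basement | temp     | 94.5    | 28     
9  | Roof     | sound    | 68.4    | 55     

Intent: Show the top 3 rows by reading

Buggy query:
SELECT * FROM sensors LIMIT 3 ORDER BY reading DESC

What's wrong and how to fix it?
Bug: ORDER BY cannot follow LIMIT; LIMIT is the final clause

Fix: Swap the clauses: ORDER BY first, then LIMIT

Corrected query:
SELECT * FROM sensors ORDER BY reading DESC LIMIT 3

Result:
id | location | kind     | reading | battery
---+----------+----------+---------+--------
8  | Basement | temp     | 94.5    | 28     
4  | Basement | sound    | 93.8    | 69     
2  | Roof     | pressure | 79.3    | 79     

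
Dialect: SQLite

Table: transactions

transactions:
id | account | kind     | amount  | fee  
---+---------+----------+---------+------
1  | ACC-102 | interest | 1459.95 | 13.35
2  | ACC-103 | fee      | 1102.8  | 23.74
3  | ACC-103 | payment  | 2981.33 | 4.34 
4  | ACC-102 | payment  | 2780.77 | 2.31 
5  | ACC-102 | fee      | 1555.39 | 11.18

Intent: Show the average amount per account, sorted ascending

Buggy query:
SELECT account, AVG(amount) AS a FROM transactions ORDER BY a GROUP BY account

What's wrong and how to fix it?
Bug: ORDER BY appears before GROUP BY; SQL clause order requires GROUP BY first

Fix: Move ORDER BY to the end, after GROUP BY

Corrected query:
SELECT account, AVG(amount) AS a FROM transactions GROUP BY account ORDER BY a

Result:
account | a          
--------+------------
ACC-102 | 1932.036667
ACC-103 | 2042.065   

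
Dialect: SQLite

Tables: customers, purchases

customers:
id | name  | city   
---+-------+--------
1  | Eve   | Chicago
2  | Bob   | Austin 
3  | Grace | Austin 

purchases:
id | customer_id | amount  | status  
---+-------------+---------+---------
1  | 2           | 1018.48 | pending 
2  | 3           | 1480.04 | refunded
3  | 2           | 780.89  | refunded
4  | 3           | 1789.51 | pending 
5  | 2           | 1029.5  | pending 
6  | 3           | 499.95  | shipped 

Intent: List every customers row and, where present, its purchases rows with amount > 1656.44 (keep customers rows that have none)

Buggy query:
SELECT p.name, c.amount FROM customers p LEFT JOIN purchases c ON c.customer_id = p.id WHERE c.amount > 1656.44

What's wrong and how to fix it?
Bug: Filtering c.amount in WHERE discards the NULL rows produced by LEFT JOIN, turning it into an inner join

Fix: Move the right-table condition into the ON clause so unmatched parents are kept

Corrected query:
SELECT p.name, c.amount FROM customers p LEFT JOIN purchases c ON c.customer_id = p.id AND c.amount > 1656.44

Result:
name  | amount 
------+--------
Eve   | NULL   
Bob   | NULL   
Grace | 1789.51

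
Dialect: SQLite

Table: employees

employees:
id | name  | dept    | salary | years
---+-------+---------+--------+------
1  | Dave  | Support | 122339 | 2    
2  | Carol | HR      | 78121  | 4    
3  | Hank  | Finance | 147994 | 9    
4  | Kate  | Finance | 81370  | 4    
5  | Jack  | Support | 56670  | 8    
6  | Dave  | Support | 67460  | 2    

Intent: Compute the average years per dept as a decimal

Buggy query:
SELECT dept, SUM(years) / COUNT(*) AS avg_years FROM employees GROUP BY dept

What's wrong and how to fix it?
Bug: SUM(years) and COUNT(*) are both integers; the division truncates the fractional part

Fix: Multiply by 1.0 (or CAST to REAL) to force floating-point division

Corrected query:
SELECT dept, SUM(years) * 1.0 / COUNT(*) AS avg_years FROM employees GROUP BY dept

Result:
dept    | avg_years
--------+----------
Finance | 6.5      
HR      | 4        
Support | 4        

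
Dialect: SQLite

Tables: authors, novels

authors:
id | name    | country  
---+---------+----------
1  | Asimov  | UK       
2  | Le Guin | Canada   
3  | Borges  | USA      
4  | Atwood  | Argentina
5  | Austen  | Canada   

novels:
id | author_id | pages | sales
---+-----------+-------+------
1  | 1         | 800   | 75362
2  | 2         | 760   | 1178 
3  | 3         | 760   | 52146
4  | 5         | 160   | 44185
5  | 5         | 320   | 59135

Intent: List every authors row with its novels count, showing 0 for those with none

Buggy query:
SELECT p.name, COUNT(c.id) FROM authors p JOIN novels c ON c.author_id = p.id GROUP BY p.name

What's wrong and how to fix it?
Bug: INNER JOIN drops authors rows that have no matching novels rows

Fix: Switch to LEFT JOIN to retain unmatched parent rows

Corrected query:
SELECT p.name, COUNT(c.id) FROM authors p LEFT JOIN novels c ON c.author_id = p.id GROUP BY p.name

Result:
name    | COUNT(c.id)
--------+------------
Asimov  | 1          
Atwood  | 0          
Austen  | 2          
Borges  | 1          
Le Guin | 1          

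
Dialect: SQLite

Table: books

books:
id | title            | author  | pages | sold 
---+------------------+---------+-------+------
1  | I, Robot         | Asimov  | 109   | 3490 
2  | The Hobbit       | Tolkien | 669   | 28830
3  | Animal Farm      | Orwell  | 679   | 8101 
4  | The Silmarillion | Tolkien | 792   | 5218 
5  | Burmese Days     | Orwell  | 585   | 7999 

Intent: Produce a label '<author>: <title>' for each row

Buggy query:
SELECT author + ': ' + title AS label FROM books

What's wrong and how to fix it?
Bug: '+' is numeric addition; on text columns SQLite converts them to 0 instead of concatenating

Fix: Replace + with || to concatenate text

Corrected query:
SELECT author || ': ' || title AS label FROM books

Result:
label                    
-------------------------
Asimov: I, Robot         
Tolkien: The Hobbit      
Orwell: Animal Farm      
Tolkien: The Silmarillion
Orwell: Burmese Days     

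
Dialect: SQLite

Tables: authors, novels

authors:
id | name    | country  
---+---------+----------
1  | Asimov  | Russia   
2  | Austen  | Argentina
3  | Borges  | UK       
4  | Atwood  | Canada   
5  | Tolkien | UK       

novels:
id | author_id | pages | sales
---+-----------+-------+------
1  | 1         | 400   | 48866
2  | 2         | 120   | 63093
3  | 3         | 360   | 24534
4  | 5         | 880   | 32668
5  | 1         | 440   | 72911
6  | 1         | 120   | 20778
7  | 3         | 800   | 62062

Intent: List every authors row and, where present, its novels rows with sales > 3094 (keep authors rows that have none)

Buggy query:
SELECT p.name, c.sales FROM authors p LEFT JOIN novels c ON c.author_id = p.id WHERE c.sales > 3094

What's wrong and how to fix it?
Bug: A WHERE condition on the right-hand table after LEFT JOIN drops unmatched parents

Fix: Put 'c.sales > 3094' in the JOIN's ON clause instead of WHERE

Corrected query:
SELECT p.name, c.sales FROM authors p LEFT JOIN novels c ON c.author_id = p.id AND c.sales > 3094

Result:
name    | sales
--------+------
Asimov  | 20778
Asimov  | 48866
Asimov  | 72911
Austen  | 63093
Borges  | 24534
Borges  | 62062
Atwood  | NULL 
Tolkien | 32668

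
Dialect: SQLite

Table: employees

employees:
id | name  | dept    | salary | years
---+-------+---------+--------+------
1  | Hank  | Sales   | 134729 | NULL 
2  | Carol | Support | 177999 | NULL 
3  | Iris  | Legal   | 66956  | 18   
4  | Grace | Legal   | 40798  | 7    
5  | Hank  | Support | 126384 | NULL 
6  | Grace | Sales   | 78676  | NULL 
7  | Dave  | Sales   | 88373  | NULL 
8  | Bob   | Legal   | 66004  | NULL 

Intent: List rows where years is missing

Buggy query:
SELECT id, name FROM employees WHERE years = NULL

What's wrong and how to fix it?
Bug: '= NULL' is always unknown in SQL three-valued logic, so no rows match

Fix: Replace '= NULL' with 'IS NULL'

Corrected query:
SELECT id, name FROM employees WHERE years IS NULL

Result:
id | name 
---+------
1  | Hank 
2  | Carol
5  | Hank 
6  | Grace
7  | Dave 
8  | Bob  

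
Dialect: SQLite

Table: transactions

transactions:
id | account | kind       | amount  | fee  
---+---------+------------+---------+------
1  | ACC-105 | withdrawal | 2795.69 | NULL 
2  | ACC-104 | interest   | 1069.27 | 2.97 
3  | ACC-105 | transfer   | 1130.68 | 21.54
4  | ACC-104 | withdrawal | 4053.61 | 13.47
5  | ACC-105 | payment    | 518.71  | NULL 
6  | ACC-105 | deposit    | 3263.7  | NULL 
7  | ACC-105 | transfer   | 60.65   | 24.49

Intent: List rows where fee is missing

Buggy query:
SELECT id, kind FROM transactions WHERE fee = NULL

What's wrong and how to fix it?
Bug: Comparing to NULL with '=' never matches; NULL = NULL is unknown, not true

Fix: Replace '= NULL' with 'IS NULL'

Corrected query:
SELECT id, kind FROM transactions WHERE fee IS NULL

Result:
id | kind      
---+-----------
1  | withdrawal
5  | payment   
6  | deposit   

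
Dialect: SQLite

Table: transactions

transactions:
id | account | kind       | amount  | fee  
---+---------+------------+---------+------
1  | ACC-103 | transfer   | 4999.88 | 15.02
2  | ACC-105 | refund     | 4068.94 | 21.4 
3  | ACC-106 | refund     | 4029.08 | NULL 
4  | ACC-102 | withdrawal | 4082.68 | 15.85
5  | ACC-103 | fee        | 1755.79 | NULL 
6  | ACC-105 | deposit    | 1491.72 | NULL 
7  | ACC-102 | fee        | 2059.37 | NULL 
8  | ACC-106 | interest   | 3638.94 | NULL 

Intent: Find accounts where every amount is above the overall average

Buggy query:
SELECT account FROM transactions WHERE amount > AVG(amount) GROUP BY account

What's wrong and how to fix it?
Bug: AVG() is an aggregate; it can't sit directly in WHERE

Fix: Use a subquery for AVG and a HAVING MIN(...) filter so the condition holds for every row in the group

Corrected query:
SELECT account FROM transactions GROUP BY account HAVING MIN(amount) > (SELECT AVG(amount) FROM transactions)

Result:
account
-------
ACC-106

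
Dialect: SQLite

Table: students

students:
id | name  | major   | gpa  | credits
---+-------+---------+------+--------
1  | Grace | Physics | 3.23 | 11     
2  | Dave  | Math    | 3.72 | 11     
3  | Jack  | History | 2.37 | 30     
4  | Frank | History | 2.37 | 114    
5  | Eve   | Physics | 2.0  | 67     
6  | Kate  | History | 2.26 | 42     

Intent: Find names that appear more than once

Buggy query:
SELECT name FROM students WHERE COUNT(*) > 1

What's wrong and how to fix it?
Bug: WHERE can't reference COUNT(*); aggregates are computed after WHERE

Fix: GROUP BY name, then filter groups with HAVING COUNT(*) > 1

Corrected query:
SELECT name FROM students GROUP BY name HAVING COUNT(*) > 1

Result:
(no rows)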